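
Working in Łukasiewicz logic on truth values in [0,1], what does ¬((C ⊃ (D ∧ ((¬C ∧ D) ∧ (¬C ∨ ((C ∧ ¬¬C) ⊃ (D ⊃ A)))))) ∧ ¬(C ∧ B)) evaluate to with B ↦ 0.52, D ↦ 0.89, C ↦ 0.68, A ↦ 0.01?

0.52

¬C: Łukasiewicz ¬ gives 1 − 0.68 = 0.32
(¬C ∧ D) = min(0.32, 0.89) = 0.32
¬C: Łukasiewicz ¬ gives 1 − 0.68 = 0.32
¬C: Łukasiewicz ¬ gives 1 − 0.68 = 0.32
¬¬C: Łukasiewicz ¬ gives 1 − 0.32 = 0.68
(C ∧ ¬¬C) = min(0.68, 0.68) = 0.68
(D ⊃ A): min(1, 1 − 0.89 + 0.01) = 0.12
((C ∧ ¬¬C) ⊃ (D ⊃ A)): min(1, 1 − 0.68 + 0.12) = 0.44
(¬C ∨ ((C ∧ ¬¬C) ⊃ (D ⊃ A))) = max(0.32, 0.44) = 0.44
((¬C ∧ D) ∧ (¬C ∨ ((C ∧ ¬¬C) ⊃ (D ⊃ A)))) = min(0.32, 0.44) = 0.32
(D ∧ ((¬C ∧ D) ∧ (¬C ∨ ((C ∧ ¬¬C) ⊃ (D ⊃ A))))) = min(0.89, 0.32) = 0.32
(C ⊃ (D ∧ ((¬C ∧ D) ∧ (¬C ∨ ((C ∧ ¬¬C) ⊃ (D ⊃ A)))))): min(1, 1 − 0.68 + 0.32) = 0.64
(C ∧ B) = min(0.68, 0.52) = 0.52
¬(C ∧ B): Łukasiewicz ¬ gives 1 − 0.52 = 0.48
((C ⊃ (D ∧ ((¬C ∧ D) ∧ (¬C ∨ ((C ∧ ¬¬C) ⊃ (D ⊃ A)))))) ∧ ¬(C ∧ B)) = min(0.64, 0.48) = 0.48
¬((C ⊃ (D ∧ ((¬C ∧ D) ∧ (¬C ∨ ((C ∧ ¬¬C) ⊃ (D ⊃ A)))))) ∧ ¬(C ∧ B)): Łukasiewicz ¬ gives 1 − 0.48 = 0.52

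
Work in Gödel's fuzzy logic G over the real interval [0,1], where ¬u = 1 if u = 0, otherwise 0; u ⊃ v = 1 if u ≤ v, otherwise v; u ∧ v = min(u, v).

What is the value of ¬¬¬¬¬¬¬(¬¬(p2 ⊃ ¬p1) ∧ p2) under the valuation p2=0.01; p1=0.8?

1.00

¬p1: Gödel ¬ of 0.8 = 0 (operand ≠ 0)
(p2 ⊃ ¬p1): 0.01 > 0, so result = 0
¬(p2 ⊃ ¬p1): Gödel ¬ of 0 = 1 (operand is 0)
¬¬(p2 ⊃ ¬p1): Gödel ¬ of 1 = 0 (operand ≠ 0)
(¬¬(p2 ⊃ ¬p1) ∧ p2) = min(0, 0.01) = 0
¬(¬¬(p2 ⊃ ¬p1) ∧ p2): Gödel ¬ of 0 = 1 (operand is 0)
¬¬(¬¬(p2 ⊃ ¬p1) ∧ p2): Gödel ¬ of 1 = 0 (operand ≠ 0)
¬¬¬(¬¬(p2 ⊃ ¬p1) ∧ p2): Gödel ¬ of 0 = 1 (operand is 0)
¬¬¬¬(¬¬(p2 ⊃ ¬p1) ∧ p2): Gödel ¬ of 1 = 0 (operand ≠ 0)
¬¬¬¬¬(¬¬(p2 ⊃ ¬p1) ∧ p2): Gödel ¬ of 0 = 1 (operand is 0)
¬¬¬¬¬¬(¬¬(p2 ⊃ ¬p1) ∧ p2): Gödel ¬ of 1 = 0 (operand ≠ 0)
¬¬¬¬¬¬¬(¬¬(p2 ⊃ ¬p1) ∧ p2): Gödel ¬ of 0 = 1 (operand is 0)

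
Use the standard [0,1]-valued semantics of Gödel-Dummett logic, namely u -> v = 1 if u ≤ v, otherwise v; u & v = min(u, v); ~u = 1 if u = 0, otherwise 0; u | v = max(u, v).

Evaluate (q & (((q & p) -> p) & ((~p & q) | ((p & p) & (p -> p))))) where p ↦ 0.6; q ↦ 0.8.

0.60

(q & p) = min(0.8, 0.6) = 0.6
((q & p) -> p): 0.6 ≤ 0.6, so result = 1
~p: Gödel ¬ of 0.6 = 0 (operand ≠ 0)
(~p & q) = min(0, 0.8) = 0
(p & p) = min(0.6, 0.6) = 0.6
(p -> p): 0.6 ≤ 0.6, so result = 1
((p & p) & (p -> p)) = min(0.6, 1) = 0.6
((~p & q) | ((p & p) & (p -> p))) = max(0, 0.6) = 0.6
(((q & p) -> p) & ((~p & q) | ((p & p) & (p -> p)))) = min(1, 0.6) = 0.6
(q & (((q & p) -> p) & ((~p & q) | ((p & p) & (p -> p))))) = min(0.8, 0.6) = 0.6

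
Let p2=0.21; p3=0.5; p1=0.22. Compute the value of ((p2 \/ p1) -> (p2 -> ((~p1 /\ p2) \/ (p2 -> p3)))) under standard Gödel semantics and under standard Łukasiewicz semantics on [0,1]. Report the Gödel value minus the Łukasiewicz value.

0.00

Gödel evaluation:
  (p2 \/ p1) = max(0.21, 0.22) = 0.22
  ~p1: Gödel ¬ of 0.22 = 0 (operand ≠ 0)
  (~p1 /\ p2) = min(0, 0.21) = 0
  (p2 -> p3): 0.21 ≤ 0.5, so result = 1
  ((~p1 /\ p2) \/ (p2 -> p3)) = max(0, 1) = 1
  (p2 -> ((~p1 /\ p2) \/ (p2 -> p3))): 0.21 ≤ 1, so result = 1
  ((p2 \/ p1) -> (p2 -> ((~p1 /\ p2) \/ (p2 -> p3)))): 0.22 ≤ 1, so result = 1
  Gödel value = 1
Łukasiewicz evaluation:
  (p2 \/ p1) = max(0.21, 0.22) = 0.22
  ~p1: Łukasiewicz ¬ gives 1 − 0.22 = 0.78
  (~p1 /\ p2) = min(0.78, 0.21) = 0.21
  (p2 -> p3): min(1, 1 − 0.21 + 0.5) = 1
  ((~p1 /\ p2) \/ (p2 -> p3)) = max(0.21, 1) = 1
  (p2 -> ((~p1 /\ p2) \/ (p2 -> p3))): min(1, 1 − 0.21 + 1) = 1
  ((p2 \/ p1) -> (p2 -> ((~p1 /\ p2) \/ (p2 -> p3)))): min(1, 1 − 0.22 + 1) = 1
  Łukasiewicz value = 1
Difference: 1 − 1 = 0.00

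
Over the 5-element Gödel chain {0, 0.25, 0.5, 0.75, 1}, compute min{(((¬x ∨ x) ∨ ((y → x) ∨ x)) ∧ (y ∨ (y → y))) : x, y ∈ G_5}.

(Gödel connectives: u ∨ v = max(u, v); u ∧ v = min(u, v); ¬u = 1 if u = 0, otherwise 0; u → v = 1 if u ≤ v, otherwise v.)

0.25

The minimum is attained at x = 0.25, y = 0.5:
  ¬x: Gödel ¬ of 0.25 = 0 (operand ≠ 0)
  (¬x ∨ x) = max(0, 0.25) = 0.25
  (y → x): 0.5 > 0.25, so result = 0.25
  ((y → x) ∨ x) = max(0.25, 0.25) = 0.25
  ((¬x ∨ x) ∨ ((y → x) ∨ x)) = max(0.25, 0.25) = 0.25
  (y → y): 0.5 ≤ 0.5, so result = 1
  (y ∨ (y → y)) = max(0.5, 1) = 1
  (((¬x ∨ x) ∨ ((y → x) ∨ x)) ∧ (y ∨ (y → y))) = min(0.25, 1) = 0.25
Checking all 25 assignments confirms none give a value below 0.25.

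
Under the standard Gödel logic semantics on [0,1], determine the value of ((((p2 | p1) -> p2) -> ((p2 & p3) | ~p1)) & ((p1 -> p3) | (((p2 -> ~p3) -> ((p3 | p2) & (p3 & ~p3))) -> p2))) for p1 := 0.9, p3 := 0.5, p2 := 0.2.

(p2 | p1) = max(0.2, 0.9) = 0.9
((p2 | p1) -> p2): 0.9 > 0.2, so result = 0.2
(p2 & p3) = min(0.2, 0.5) = 0.2
~p1: Gödel ¬ of 0.9 = 0 (operand ≠ 0)
((p2 & p3) | ~p1) = max(0.2, 0) = 0.2
(((p2 | p1) -> p2) -> ((p2 & p3) | ~p1)): 0.2 ≤ 0.2, so result = 1
(p1 -> p3): 0.9 > 0.5, so result = 0.5
~p3: Gödel ¬ of 0.5 = 0 (operand ≠ 0)
(p2 -> ~p3): 0.2 > 0, so result = 0
(p3 | p2) = max(0.5, 0.2) = 0.5
~p3: Gödel ¬ of 0.5 = 0 (operand ≠ 0)
(p3 & ~p3) = min(0.5, 0) = 0
((p3 | p2) & (p3 & ~p3)) = min(0.5, 0) = 0
((p2 -> ~p3) -> ((p3 | p2) & (p3 & ~p3))): 0 ≤ 0, so result = 1
(((p2 -> ~p3) -> ((p3 | p2) & (p3 & ~p3))) -> p2): 1 > 0.2, so result = 0.2
((p1 -> p3) | (((p2 -> ~p3) -> ((p3 | p2) & (p3 & ~p3))) -> p2)) = max(0.5, 0.2) = 0.5
((((p2 | p1) -> p2) -> ((p2 & p3) | ~p1)) & ((p1 -> p3) | (((p2 -> ~p3) -> ((p3 | p2) & (p3 & ~p3))) -> p2))) = min(1, 0.5) = 0.5

0.50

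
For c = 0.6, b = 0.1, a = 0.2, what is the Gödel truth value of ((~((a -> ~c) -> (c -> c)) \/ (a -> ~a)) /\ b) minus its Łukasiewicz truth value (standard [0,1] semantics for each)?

Gödel evaluation:
  ~c: Gödel ¬ of 0.6 = 0 (operand ≠ 0)
  (a -> ~c): 0.2 > 0, so result = 0
  (c -> c): 0.6 ≤ 0.6, so result = 1
  ((a -> ~c) -> (c -> c)): 0 ≤ 1, so result = 1
  ~((a -> ~c) -> (c -> c)): Gödel ¬ of 1 = 0 (operand ≠ 0)
  ~a: Gödel ¬ of 0.2 = 0 (operand ≠ 0)
  (a -> ~a): 0.2 > 0, so result = 0
  (~((a -> ~c) -> (c -> c)) \/ (a -> ~a)) = max(0, 0) = 0
  ((~((a -> ~c) -> (c -> c)) \/ (a -> ~a)) /\ b) = min(0, 0.1) = 0
  Gödel value = 0
Łukasiewicz evaluation:
  ~c: Łukasiewicz ¬ gives 1 − 0.6 = 0.4
  (a -> ~c): min(1, 1 − 0.2 + 0.4) = 1
  (c -> c): min(1, 1 − 0.6 + 0.6) = 1
  ((a -> ~c) -> (c -> c)): min(1, 1 − 1 + 1) = 1
  ~((a -> ~c) -> (c -> c)): Łukasiewicz ¬ gives 1 − 1 = 0
  ~a: Łukasiewicz ¬ gives 1 − 0.2 = 0.8
  (a -> ~a): min(1, 1 − 0.2 + 0.8) = 1
  (~((a -> ~c) -> (c -> c)) \/ (a -> ~a)) = max(0, 1) = 1
  ((~((a -> ~c) -> (c -> c)) \/ (a -> ~a)) /\ b) = min(1, 0.1) = 0.1
  Łukasiewicz value = 0.1
Difference: 0 − 0.1 = -0.10

-0.10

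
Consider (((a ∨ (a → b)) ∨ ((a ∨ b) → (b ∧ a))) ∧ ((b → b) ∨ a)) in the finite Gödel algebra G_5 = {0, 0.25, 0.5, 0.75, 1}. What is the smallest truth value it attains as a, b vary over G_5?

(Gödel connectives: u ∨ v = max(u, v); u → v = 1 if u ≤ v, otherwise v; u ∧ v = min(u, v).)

0.25

The minimum is attained at a = 0.25, b = 0:
  (a → b): 0.25 > 0, so result = 0
  (a ∨ (a → b)) = max(0.25, 0) = 0.25
  (a ∨ b) = max(0.25, 0) = 0.25
  (b ∧ a) = min(0, 0.25) = 0
  ((a ∨ b) → (b ∧ a)): 0.25 > 0, so result = 0
  ((a ∨ (a → b)) ∨ ((a ∨ b) → (b ∧ a))) = max(0.25, 0) = 0.25
  (b → b): 0 ≤ 0, so result = 1
  ((b → b) ∨ a) = max(1, 0.25) = 1
  (((a ∨ (a → b)) ∨ ((a ∨ b) → (b ∧ a))) ∧ ((b → b) ∨ a)) = min(0.25, 1) = 0.25
Checking all 25 assignments confirms none give a value below 0.25.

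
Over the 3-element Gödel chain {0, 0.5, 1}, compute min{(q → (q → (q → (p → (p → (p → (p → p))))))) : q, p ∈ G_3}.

Every assignment gives 1. For instance at q = 0, p = 0:
  (p → p): 0 ≤ 0, so result = 1
  (p → (p → p)): 0 ≤ 1, so result = 1
  (p → (p → (p → p))): 0 ≤ 1, so result = 1
  (p → (p → (p → (p → p)))): 0 ≤ 1, so result = 1
  (q → (p → (p → (p → (p → p))))): 0 ≤ 1, so result = 1
  (q → (q → (p → (p → (p → (p → p)))))): 0 ≤ 1, so result = 1
  (q → (q → (q → (p → (p → (p → (p → p))))))): 0 ≤ 1, so result = 1
All 9 assignments give value 1 — the formula is a G_3-tautology.

1.00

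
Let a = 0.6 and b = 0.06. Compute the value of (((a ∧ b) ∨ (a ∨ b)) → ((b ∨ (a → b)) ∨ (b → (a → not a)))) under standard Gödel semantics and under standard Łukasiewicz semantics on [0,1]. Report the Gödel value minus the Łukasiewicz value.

Gödel evaluation:
  (a ∧ b) = min(0.6, 0.06) = 0.06
  (a ∨ b) = max(0.6, 0.06) = 0.6
  ((a ∧ b) ∨ (a ∨ b)) = max(0.06, 0.6) = 0.6
  (a → b): 0.6 > 0.06, so result = 0.06
  (b ∨ (a → b)) = max(0.06, 0.06) = 0.06
  not a: Gödel ¬ of 0.6 = 0 (operand ≠ 0)
  (a → not a): 0.6 > 0, so result = 0
  (b → (a → not a)): 0.06 > 0, so result = 0
  ((b ∨ (a → b)) ∨ (b → (a → not a))) = max(0.06, 0) = 0.06
  (((a ∧ b) ∨ (a ∨ b)) → ((b ∨ (a → b)) ∨ (b → (a → not a)))): 0.6 > 0.06, so result = 0.06
  Gödel value = 0.06
Łukasiewicz evaluation:
  (a ∧ b) = min(0.6, 0.06) = 0.06
  (a ∨ b) = max(0.6, 0.06) = 0.6
  ((a ∧ b) ∨ (a ∨ b)) = max(0.06, 0.6) = 0.6
  (a → b): min(1, 1 − 0.6 + 0.06) = 0.46
  (b ∨ (a → b)) = max(0.06, 0.46) = 0.46
  not a: Łukasiewicz ¬ gives 1 − 0.6 = 0.4
  (a → not a): min(1, 1 − 0.6 + 0.4) = 0.8
  (b → (a → not a)): min(1, 1 − 0.06 + 0.8) = 1
  ((b ∨ (a → b)) ∨ (b → (a → not a))) = max(0.46, 1) = 1
  (((a ∧ b) ∨ (a ∨ b)) → ((b ∨ (a → b)) ∨ (b → (a → not a)))): min(1, 1 − 0.6 + 1) = 1
  Łukasiewicz value = 1
Difference: 0.06 − 1 = -0.94

-0.94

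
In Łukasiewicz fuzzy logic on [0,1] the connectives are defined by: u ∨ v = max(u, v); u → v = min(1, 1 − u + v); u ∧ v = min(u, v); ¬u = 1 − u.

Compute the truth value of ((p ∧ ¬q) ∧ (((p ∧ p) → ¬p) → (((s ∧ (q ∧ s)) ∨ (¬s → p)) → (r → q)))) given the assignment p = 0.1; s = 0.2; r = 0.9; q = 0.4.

0.10

¬q: Łukasiewicz ¬ gives 1 − 0.4 = 0.6
(p ∧ ¬q) = min(0.1, 0.6) = 0.1
(p ∧ p) = min(0.1, 0.1) = 0.1
¬p: Łukasiewicz ¬ gives 1 − 0.1 = 0.9
((p ∧ p) → ¬p): min(1, 1 − 0.1 + 0.9) = 1
(q ∧ s) = min(0.4, 0.2) = 0.2
(s ∧ (q ∧ s)) = min(0.2, 0.2) = 0.2
¬s: Łukasiewicz ¬ gives 1 − 0.2 = 0.8
(¬s → p): min(1, 1 − 0.8 + 0.1) = 0.3
((s ∧ (q ∧ s)) ∨ (¬s → p)) = max(0.2, 0.3) = 0.3
(r → q): min(1, 1 − 0.9 + 0.4) = 0.5
(((s ∧ (q ∧ s)) ∨ (¬s → p)) → (r → q)): min(1, 1 − 0.3 + 0.5) = 1
(((p ∧ p) → ¬p) → (((s ∧ (q ∧ s)) ∨ (¬s → p)) → (r → q))): min(1, 1 − 1 + 1) = 1
((p ∧ ¬q) ∧ (((p ∧ p) → ¬p) → (((s ∧ (q ∧ s)) ∨ (¬s → p)) → (r → q)))) = min(0.1, 1) = 0.1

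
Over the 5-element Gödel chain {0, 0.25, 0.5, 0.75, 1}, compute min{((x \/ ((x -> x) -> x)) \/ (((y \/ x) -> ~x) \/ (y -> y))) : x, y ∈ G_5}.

1.00

Every assignment gives 1. For instance at x = 0, y = 0:
  (x -> x): 0 ≤ 0, so result = 1
  ((x -> x) -> x): 1 > 0, so result = 0
  (x \/ ((x -> x) -> x)) = max(0, 0) = 0
  (y \/ x) = max(0, 0) = 0
  ~x: Gödel ¬ of 0 = 1 (operand is 0)
  ((y \/ x) -> ~x): 0 ≤ 1, so result = 1
  (y -> y): 0 ≤ 0, so result = 1
  (((y \/ x) -> ~x) \/ (y -> y)) = max(1, 1) = 1
  ((x \/ ((x -> x) -> x)) \/ (((y \/ x) -> ~x) \/ (y -> y))) = max(0, 1) = 1
All 25 assignments give value 1 — the formula is a G_5-tautology.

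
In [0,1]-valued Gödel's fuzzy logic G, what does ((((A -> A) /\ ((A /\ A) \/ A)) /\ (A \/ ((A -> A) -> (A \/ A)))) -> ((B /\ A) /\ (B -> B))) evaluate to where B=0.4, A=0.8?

(A -> A): 0.8 ≤ 0.8, so result = 1
(A /\ A) = min(0.8, 0.8) = 0.8
((A /\ A) \/ A) = max(0.8, 0.8) = 0.8
((A -> A) /\ ((A /\ A) \/ A)) = min(1, 0.8) = 0.8
(A -> A): 0.8 ≤ 0.8, so result = 1
(A \/ A) = max(0.8, 0.8) = 0.8
((A -> A) -> (A \/ A)): 1 > 0.8, so result = 0.8
(A \/ ((A -> A) -> (A \/ A))) = max(0.8, 0.8) = 0.8
(((A -> A) /\ ((A /\ A) \/ A)) /\ (A \/ ((A -> A) -> (A \/ A)))) = min(0.8, 0.8) = 0.8
(B /\ A) = min(0.4, 0.8) = 0.4
(B -> B): 0.4 ≤ 0.4, so result = 1
((B /\ A) /\ (B -> B)) = min(0.4, 1) = 0.4
((((A -> A) /\ ((A /\ A) \/ A)) /\ (A \/ ((A -> A) -> (A \/ A)))) -> ((B /\ A) /\ (B -> B))): 0.8 > 0.4, so result = 0.4

0.40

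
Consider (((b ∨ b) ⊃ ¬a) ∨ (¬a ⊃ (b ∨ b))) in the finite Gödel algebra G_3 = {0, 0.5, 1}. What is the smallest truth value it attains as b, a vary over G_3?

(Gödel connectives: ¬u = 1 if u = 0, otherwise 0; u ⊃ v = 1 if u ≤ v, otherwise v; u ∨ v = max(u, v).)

1.00

Every assignment gives 1. For instance at b = 0, a = 0:
  (b ∨ b) = max(0, 0) = 0
  ¬a: Gödel ¬ of 0 = 1 (operand is 0)
  ((b ∨ b) ⊃ ¬a): 0 ≤ 1, so result = 1
  ¬a: Gödel ¬ of 0 = 1 (operand is 0)
  (b ∨ b) = max(0, 0) = 0
  (¬a ⊃ (b ∨ b)): 1 > 0, so result = 0
  (((b ∨ b) ⊃ ¬a) ∨ (¬a ⊃ (b ∨ b))) = max(1, 0) = 1
All 9 assignments give value 1 — the formula is a G_3-tautology.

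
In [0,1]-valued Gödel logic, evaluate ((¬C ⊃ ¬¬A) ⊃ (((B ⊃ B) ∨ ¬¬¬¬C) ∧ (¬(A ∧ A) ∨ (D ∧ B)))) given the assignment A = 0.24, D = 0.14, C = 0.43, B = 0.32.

¬C: Gödel ¬ of 0.43 = 0 (operand ≠ 0)
¬A: Gödel ¬ of 0.24 = 0 (operand ≠ 0)
¬¬A: Gödel ¬ of 0 = 1 (operand is 0)
(¬C ⊃ ¬¬A): 0 ≤ 1, so result = 1
(B ⊃ B): 0.32 ≤ 0.32, so result = 1
¬C: Gödel ¬ of 0.43 = 0 (operand ≠ 0)
¬¬C: Gödel ¬ of 0 = 1 (operand is 0)
¬¬¬C: Gödel ¬ of 1 = 0 (operand ≠ 0)
¬¬¬¬C: Gödel ¬ of 0 = 1 (operand is 0)
((B ⊃ B) ∨ ¬¬¬¬C) = max(1, 1) = 1
(A ∧ A) = min(0.24, 0.24) = 0.24
¬(A ∧ A): Gödel ¬ of 0.24 = 0 (operand ≠ 0)
(D ∧ B) = min(0.14, 0.32) = 0.14
(¬(A ∧ A) ∨ (D ∧ B)) = max(0, 0.14) = 0.14
(((B ⊃ B) ∨ ¬¬¬¬C) ∧ (¬(A ∧ A) ∨ (D ∧ B))) = min(1, 0.14) = 0.14
((¬C ⊃ ¬¬A) ⊃ (((B ⊃ B) ∨ ¬¬¬¬C) ∧ (¬(A ∧ A) ∨ (D ∧ B)))): 1 > 0.14, so result = 0.14

0.14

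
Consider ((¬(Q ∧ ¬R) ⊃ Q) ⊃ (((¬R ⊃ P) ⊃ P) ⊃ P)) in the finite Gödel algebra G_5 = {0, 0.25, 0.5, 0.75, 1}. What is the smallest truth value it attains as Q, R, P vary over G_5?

The minimum is attained at Q = 0.25, R = 0, P = 0:
  ¬R: Gödel ¬ of 0 = 1 (operand is 0)
  (Q ∧ ¬R) = min(0.25, 1) = 0.25
  ¬(Q ∧ ¬R): Gödel ¬ of 0.25 = 0 (operand ≠ 0)
  (¬(Q ∧ ¬R) ⊃ Q): 0 ≤ 0.25, so result = 1
  ¬R: Gödel ¬ of 0 = 1 (operand is 0)
  (¬R ⊃ P): 1 > 0, so result = 0
  ((¬R ⊃ P) ⊃ P): 0 ≤ 0, so result = 1
  (((¬R ⊃ P) ⊃ P) ⊃ P): 1 > 0, so result = 0
  ((¬(Q ∧ ¬R) ⊃ Q) ⊃ (((¬R ⊃ P) ⊃ P) ⊃ P)): 1 > 0, so result = 0
Checking all 125 assignments confirms none give a value below 0.00.

0.00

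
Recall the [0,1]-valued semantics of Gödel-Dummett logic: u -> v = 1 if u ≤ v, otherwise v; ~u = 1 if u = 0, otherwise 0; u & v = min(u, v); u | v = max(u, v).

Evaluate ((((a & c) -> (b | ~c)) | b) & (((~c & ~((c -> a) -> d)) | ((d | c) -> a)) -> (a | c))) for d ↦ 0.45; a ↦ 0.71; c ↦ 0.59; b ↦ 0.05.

0.05

(a & c) = min(0.71, 0.59) = 0.59
~c: Gödel ¬ of 0.59 = 0 (operand ≠ 0)
(b | ~c) = max(0.05, 0) = 0.05
((a & c) -> (b | ~c)): 0.59 > 0.05, so result = 0.05
(((a & c) -> (b | ~c)) | b) = max(0.05, 0.05) = 0.05
~c: Gödel ¬ of 0.59 = 0 (operand ≠ 0)
(c -> a): 0.59 ≤ 0.71, so result = 1
((c -> a) -> d): 1 > 0.45, so result = 0.45
~((c -> a) -> d): Gödel ¬ of 0.45 = 0 (operand ≠ 0)
(~c & ~((c -> a) -> d)) = min(0, 0) = 0
(d | c) = max(0.45, 0.59) = 0.59
((d | c) -> a): 0.59 ≤ 0.71, so result = 1
((~c & ~((c -> a) -> d)) | ((d | c) -> a)) = max(0, 1) = 1
(a | c) = max(0.71, 0.59) = 0.71
(((~c & ~((c -> a) -> d)) | ((d | c) -> a)) -> (a | c)): 1 > 0.71, so result = 0.71
((((a & c) -> (b | ~c)) | b) & (((~c & ~((c -> a) -> d)) | ((d | c) -> a)) -> (a | c))) = min(0.05, 0.71) = 0.05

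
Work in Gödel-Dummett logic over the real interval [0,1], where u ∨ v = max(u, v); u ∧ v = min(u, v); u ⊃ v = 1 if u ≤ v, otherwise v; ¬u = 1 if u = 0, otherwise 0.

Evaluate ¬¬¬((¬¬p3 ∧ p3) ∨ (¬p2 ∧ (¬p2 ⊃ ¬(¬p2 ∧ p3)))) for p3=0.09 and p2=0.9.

¬p3: Gödel ¬ of 0.09 = 0 (operand ≠ 0)
¬¬p3: Gödel ¬ of 0 = 1 (operand is 0)
(¬¬p3 ∧ p3) = min(1, 0.09) = 0.09
¬p2: Gödel ¬ of 0.9 = 0 (operand ≠ 0)
¬p2: Gödel ¬ of 0.9 = 0 (operand ≠ 0)
¬p2: Gödel ¬ of 0.9 = 0 (operand ≠ 0)
(¬p2 ∧ p3) = min(0, 0.09) = 0
¬(¬p2 ∧ p3): Gödel ¬ of 0 = 1 (operand is 0)
(¬p2 ⊃ ¬(¬p2 ∧ p3)): 0 ≤ 1, so result = 1
(¬p2 ∧ (¬p2 ⊃ ¬(¬p2 ∧ p3))) = min(0, 1) = 0
((¬¬p3 ∧ p3) ∨ (¬p2 ∧ (¬p2 ⊃ ¬(¬p2 ∧ p3)))) = max(0.09, 0) = 0.09
¬((¬¬p3 ∧ p3) ∨ (¬p2 ∧ (¬p2 ⊃ ¬(¬p2 ∧ p3)))): Gödel ¬ of 0.09 = 0 (operand ≠ 0)
¬¬((¬¬p3 ∧ p3) ∨ (¬p2 ∧ (¬p2 ⊃ ¬(¬p2 ∧ p3)))): Gödel ¬ of 0 = 1 (operand is 0)
¬¬¬((¬¬p3 ∧ p3) ∨ (¬p2 ∧ (¬p2 ⊃ ¬(¬p2 ∧ p3)))): Gödel ¬ of 1 = 0 (operand ≠ 0)

0.00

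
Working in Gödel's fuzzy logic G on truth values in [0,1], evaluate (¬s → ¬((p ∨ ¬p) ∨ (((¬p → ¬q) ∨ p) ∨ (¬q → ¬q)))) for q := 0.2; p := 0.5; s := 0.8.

¬s: Gödel ¬ of 0.8 = 0 (operand ≠ 0)
¬p: Gödel ¬ of 0.5 = 0 (operand ≠ 0)
(p ∨ ¬p) = max(0.5, 0) = 0.5
¬p: Gödel ¬ of 0.5 = 0 (operand ≠ 0)
¬q: Gödel ¬ of 0.2 = 0 (operand ≠ 0)
(¬p → ¬q): 0 ≤ 0, so result = 1
((¬p → ¬q) ∨ p) = max(1, 0.5) = 1
¬q: Gödel ¬ of 0.2 = 0 (operand ≠ 0)
¬q: Gödel ¬ of 0.2 = 0 (operand ≠ 0)
(¬q → ¬q): 0 ≤ 0, so result = 1
(((¬p → ¬q) ∨ p) ∨ (¬q → ¬q)) = max(1, 1) = 1
((p ∨ ¬p) ∨ (((¬p → ¬q) ∨ p) ∨ (¬q → ¬q))) = max(0.5, 1) = 1
¬((p ∨ ¬p) ∨ (((¬p → ¬q) ∨ p) ∨ (¬q → ¬q))): Gödel ¬ of 1 = 0 (operand ≠ 0)
(¬s → ¬((p ∨ ¬p) ∨ (((¬p → ¬q) ∨ p) ∨ (¬q → ¬q)))): 0 ≤ 0, so result = 1

1.00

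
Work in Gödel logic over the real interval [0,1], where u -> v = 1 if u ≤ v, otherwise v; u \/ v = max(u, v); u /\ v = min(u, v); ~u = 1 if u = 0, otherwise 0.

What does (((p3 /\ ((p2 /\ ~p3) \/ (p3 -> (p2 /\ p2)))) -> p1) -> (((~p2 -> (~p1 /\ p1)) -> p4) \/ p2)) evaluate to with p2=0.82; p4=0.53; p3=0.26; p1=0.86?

~p3: Gödel ¬ of 0.26 = 0 (operand ≠ 0)
(p2 /\ ~p3) = min(0.82, 0) = 0
(p2 /\ p2) = min(0.82, 0.82) = 0.82
(p3 -> (p2 /\ p2)): 0.26 ≤ 0.82, so result = 1
((p2 /\ ~p3) \/ (p3 -> (p2 /\ p2))) = max(0, 1) = 1
(p3 /\ ((p2 /\ ~p3) \/ (p3 -> (p2 /\ p2)))) = min(0.26, 1) = 0.26
((p3 /\ ((p2 /\ ~p3) \/ (p3 -> (p2 /\ p2)))) -> p1): 0.26 ≤ 0.86, so result = 1
~p2: Gödel ¬ of 0.82 = 0 (operand ≠ 0)
~p1: Gödel ¬ of 0.86 = 0 (operand ≠ 0)
(~p1 /\ p1) = min(0, 0.86) = 0
(~p2 -> (~p1 /\ p1)): 0 ≤ 0, so result = 1
((~p2 -> (~p1 /\ p1)) -> p4): 1 > 0.53, so result = 0.53
(((~p2 -> (~p1 /\ p1)) -> p4) \/ p2) = max(0.53, 0.82) = 0.82
(((p3 /\ ((p2 /\ ~p3) \/ (p3 -> (p2 /\ p2)))) -> p1) -> (((~p2 -> (~p1 /\ p1)) -> p4) \/ p2)): 1 > 0.82, so result = 0.82

0.82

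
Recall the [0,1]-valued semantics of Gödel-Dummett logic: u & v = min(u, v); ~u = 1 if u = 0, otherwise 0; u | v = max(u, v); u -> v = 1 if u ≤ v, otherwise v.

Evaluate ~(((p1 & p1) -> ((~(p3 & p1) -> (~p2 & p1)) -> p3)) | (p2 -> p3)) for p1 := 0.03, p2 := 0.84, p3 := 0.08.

(p1 & p1) = min(0.03, 0.03) = 0.03
(p3 & p1) = min(0.08, 0.03) = 0.03
~(p3 & p1): Gödel ¬ of 0.03 = 0 (operand ≠ 0)
~p2: Gödel ¬ of 0.84 = 0 (operand ≠ 0)
(~p2 & p1) = min(0, 0.03) = 0
(~(p3 & p1) -> (~p2 & p1)): 0 ≤ 0, so result = 1
((~(p3 & p1) -> (~p2 & p1)) -> p3): 1 > 0.08, so result = 0.08
((p1 & p1) -> ((~(p3 & p1) -> (~p2 & p1)) -> p3)): 0.03 ≤ 0.08, so result = 1
(p2 -> p3): 0.84 > 0.08, so result = 0.08
(((p1 & p1) -> ((~(p3 & p1) -> (~p2 & p1)) -> p3)) | (p2 -> p3)) = max(1, 0.08) = 1
~(((p1 & p1) -> ((~(p3 & p1) -> (~p2 & p1)) -> p3)) | (p2 -> p3)): Gödel ¬ of 1 = 0 (operand ≠ 0)

0.00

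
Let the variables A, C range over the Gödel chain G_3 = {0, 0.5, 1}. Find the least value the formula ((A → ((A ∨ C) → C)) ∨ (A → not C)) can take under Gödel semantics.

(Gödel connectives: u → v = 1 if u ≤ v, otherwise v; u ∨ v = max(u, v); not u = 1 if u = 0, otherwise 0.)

0.50

The minimum is attained at A = 1, C = 0.5:
  (A ∨ C) = max(1, 0.5) = 1
  ((A ∨ C) → C): 1 > 0.5, so result = 0.5
  (A → ((A ∨ C) → C)): 1 > 0.5, so result = 0.5
  not C: Gödel ¬ of 0.5 = 0 (operand ≠ 0)
  (A → not C): 1 > 0, so result = 0
  ((A → ((A ∨ C) → C)) ∨ (A → not C)) = max(0.5, 0) = 0.5
Checking all 9 assignments confirms none give a value below 0.50.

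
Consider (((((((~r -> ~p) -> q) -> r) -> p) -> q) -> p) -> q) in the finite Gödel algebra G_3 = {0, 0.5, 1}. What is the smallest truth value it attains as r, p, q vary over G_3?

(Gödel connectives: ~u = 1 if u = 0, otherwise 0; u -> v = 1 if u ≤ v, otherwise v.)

The minimum is attained at r = 0, p = 0.5, q = 0:
  ~r: Gödel ¬ of 0 = 1 (operand is 0)
  ~p: Gödel ¬ of 0.5 = 0 (operand ≠ 0)
  (~r -> ~p): 1 > 0, so result = 0
  ((~r -> ~p) -> q): 0 ≤ 0, so result = 1
  (((~r -> ~p) -> q) -> r): 1 > 0, so result = 0
  ((((~r -> ~p) -> q) -> r) -> p): 0 ≤ 0.5, so result = 1
  (((((~r -> ~p) -> q) -> r) -> p) -> q): 1 > 0, so result = 0
  ((((((~r -> ~p) -> q) -> r) -> p) -> q) -> p): 0 ≤ 0.5, so result = 1
  (((((((~r -> ~p) -> q) -> r) -> p) -> q) -> p) -> q): 1 > 0, so result = 0
Checking all 27 assignments confirms none give a value below 0.00.

0.00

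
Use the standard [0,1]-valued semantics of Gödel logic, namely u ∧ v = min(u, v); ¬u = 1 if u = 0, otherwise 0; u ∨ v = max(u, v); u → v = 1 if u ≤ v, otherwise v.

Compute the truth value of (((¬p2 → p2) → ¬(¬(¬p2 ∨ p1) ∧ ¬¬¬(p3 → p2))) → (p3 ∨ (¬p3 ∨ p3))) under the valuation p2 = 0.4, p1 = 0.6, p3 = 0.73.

0.73

¬p2: Gödel ¬ of 0.4 = 0 (operand ≠ 0)
(¬p2 → p2): 0 ≤ 0.4, so result = 1
¬p2: Gödel ¬ of 0.4 = 0 (operand ≠ 0)
(¬p2 ∨ p1) = max(0, 0.6) = 0.6
¬(¬p2 ∨ p1): Gödel ¬ of 0.6 = 0 (operand ≠ 0)
(p3 → p2): 0.73 > 0.4, so result = 0.4
¬(p3 → p2): Gödel ¬ of 0.4 = 0 (operand ≠ 0)
¬¬(p3 → p2): Gödel ¬ of 0 = 1 (operand is 0)
¬¬¬(p3 → p2): Gödel ¬ of 1 = 0 (operand ≠ 0)
(¬(¬p2 ∨ p1) ∧ ¬¬¬(p3 → p2)) = min(0, 0) = 0
¬(¬(¬p2 ∨ p1) ∧ ¬¬¬(p3 → p2)): Gödel ¬ of 0 = 1 (operand is 0)
((¬p2 → p2) → ¬(¬(¬p2 ∨ p1) ∧ ¬¬¬(p3 → p2))): 1 ≤ 1, so result = 1
¬p3: Gödel ¬ of 0.73 = 0 (operand ≠ 0)
(¬p3 ∨ p3) = max(0, 0.73) = 0.73
(p3 ∨ (¬p3 ∨ p3)) = max(0.73, 0.73) = 0.73
(((¬p2 → p2) → ¬(¬(¬p2 ∨ p1) ∧ ¬¬¬(p3 → p2))) → (p3 ∨ (¬p3 ∨ p3))): 1 > 0.73, so result = 0.73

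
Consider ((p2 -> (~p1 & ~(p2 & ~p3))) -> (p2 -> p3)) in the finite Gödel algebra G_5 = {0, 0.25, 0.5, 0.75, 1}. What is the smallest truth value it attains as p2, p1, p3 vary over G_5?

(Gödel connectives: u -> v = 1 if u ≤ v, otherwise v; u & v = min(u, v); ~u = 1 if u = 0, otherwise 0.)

0.25

The minimum is attained at p2 = 0.5, p1 = 0, p3 = 0.25:
  ~p1: Gödel ¬ of 0 = 1 (operand is 0)
  ~p3: Gödel ¬ of 0.25 = 0 (operand ≠ 0)
  (p2 & ~p3) = min(0.5, 0) = 0
  ~(p2 & ~p3): Gödel ¬ of 0 = 1 (operand is 0)
  (~p1 & ~(p2 & ~p3)) = min(1, 1) = 1
  (p2 -> (~p1 & ~(p2 & ~p3))): 0.5 ≤ 1, so result = 1
  (p2 -> p3): 0.5 > 0.25, so result = 0.25
  ((p2 -> (~p1 & ~(p2 & ~p3))) -> (p2 -> p3)): 1 > 0.25, so result = 0.25
Checking all 125 assignments confirms none give a value below 0.25.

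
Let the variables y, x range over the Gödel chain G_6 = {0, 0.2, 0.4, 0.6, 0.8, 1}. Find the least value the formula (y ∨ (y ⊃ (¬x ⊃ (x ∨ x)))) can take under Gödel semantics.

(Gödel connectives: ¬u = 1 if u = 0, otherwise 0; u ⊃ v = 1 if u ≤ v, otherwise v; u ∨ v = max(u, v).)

0.20

The minimum is attained at y = 0.2, x = 0:
  ¬x: Gödel ¬ of 0 = 1 (operand is 0)
  (x ∨ x) = max(0, 0) = 0
  (¬x ⊃ (x ∨ x)): 1 > 0, so result = 0
  (y ⊃ (¬x ⊃ (x ∨ x))): 0.2 > 0, so result = 0
  (y ∨ (y ⊃ (¬x ⊃ (x ∨ x)))) = max(0.2, 0) = 0.2
Checking all 36 assignments confirms none give a value below 0.20.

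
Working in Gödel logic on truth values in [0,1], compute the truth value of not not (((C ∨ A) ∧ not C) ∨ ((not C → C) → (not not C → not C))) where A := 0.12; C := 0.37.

0.00

(C ∨ A) = max(0.37, 0.12) = 0.37
not C: Gödel ¬ of 0.37 = 0 (operand ≠ 0)
((C ∨ A) ∧ not C) = min(0.37, 0) = 0
not C: Gödel ¬ of 0.37 = 0 (operand ≠ 0)
(not C → C): 0 ≤ 0.37, so result = 1
not C: Gödel ¬ of 0.37 = 0 (operand ≠ 0)
not not C: Gödel ¬ of 0 = 1 (operand is 0)
not C: Gödel ¬ of 0.37 = 0 (operand ≠ 0)
(not not C → not C): 1 > 0, so result = 0
((not C → C) → (not not C → not C)): 1 > 0, so result = 0
(((C ∨ A) ∧ not C) ∨ ((not C → C) → (not not C → not C))) = max(0, 0) = 0
not (((C ∨ A) ∧ not C) ∨ ((not C → C) → (not not C → not C))): Gödel ¬ of 0 = 1 (operand is 0)
not not (((C ∨ A) ∧ not C) ∨ ((not C → C) → (not not C → not C))): Gödel ¬ of 1 = 0 (operand ≠ 0)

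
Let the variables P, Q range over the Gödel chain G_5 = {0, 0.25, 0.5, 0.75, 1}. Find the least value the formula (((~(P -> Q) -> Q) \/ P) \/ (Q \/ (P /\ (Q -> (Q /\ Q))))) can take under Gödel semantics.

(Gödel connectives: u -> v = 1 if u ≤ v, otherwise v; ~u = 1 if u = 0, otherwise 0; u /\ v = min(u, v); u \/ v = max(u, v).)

0.25

The minimum is attained at P = 0.25, Q = 0:
  (P -> Q): 0.25 > 0, so result = 0
  ~(P -> Q): Gödel ¬ of 0 = 1 (operand is 0)
  (~(P -> Q) -> Q): 1 > 0, so result = 0
  ((~(P -> Q) -> Q) \/ P) = max(0, 0.25) = 0.25
  (Q /\ Q) = min(0, 0) = 0
  (Q -> (Q /\ Q)): 0 ≤ 0, so result = 1
  (P /\ (Q -> (Q /\ Q))) = min(0.25, 1) = 0.25
  (Q \/ (P /\ (Q -> (Q /\ Q)))) = max(0, 0.25) = 0.25
  (((~(P -> Q) -> Q) \/ P) \/ (Q \/ (P /\ (Q -> (Q /\ Q))))) = max(0.25, 0.25) = 0.25
Checking all 25 assignments confirms none give a value below 0.25.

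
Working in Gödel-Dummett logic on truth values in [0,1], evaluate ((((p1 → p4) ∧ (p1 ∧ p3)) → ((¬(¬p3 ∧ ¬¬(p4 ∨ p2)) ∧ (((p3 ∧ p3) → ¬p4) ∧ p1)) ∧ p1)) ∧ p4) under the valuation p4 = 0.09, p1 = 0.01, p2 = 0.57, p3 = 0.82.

0.00

(p1 → p4): 0.01 ≤ 0.09, so result = 1
(p1 ∧ p3) = min(0.01, 0.82) = 0.01
((p1 → p4) ∧ (p1 ∧ p3)) = min(1, 0.01) = 0.01
¬p3: Gödel ¬ of 0.82 = 0 (operand ≠ 0)
(p4 ∨ p2) = max(0.09, 0.57) = 0.57
¬(p4 ∨ p2): Gödel ¬ of 0.57 = 0 (operand ≠ 0)
¬¬(p4 ∨ p2): Gödel ¬ of 0 = 1 (operand is 0)
(¬p3 ∧ ¬¬(p4 ∨ p2)) = min(0, 1) = 0
¬(¬p3 ∧ ¬¬(p4 ∨ p2)): Gödel ¬ of 0 = 1 (operand is 0)
(p3 ∧ p3) = min(0.82, 0.82) = 0.82
¬p4: Gödel ¬ of 0.09 = 0 (operand ≠ 0)
((p3 ∧ p3) → ¬p4): 0.82 > 0, so result = 0
(((p3 ∧ p3) → ¬p4) ∧ p1) = min(0, 0.01) = 0
(¬(¬p3 ∧ ¬¬(p4 ∨ p2)) ∧ (((p3 ∧ p3) → ¬p4) ∧ p1)) = min(1, 0) = 0
((¬(¬p3 ∧ ¬¬(p4 ∨ p2)) ∧ (((p3 ∧ p3) → ¬p4) ∧ p1)) ∧ p1) = min(0, 0.01) = 0
(((p1 → p4) ∧ (p1 ∧ p3)) → ((¬(¬p3 ∧ ¬¬(p4 ∨ p2)) ∧ (((p3 ∧ p3) → ¬p4) ∧ p1)) ∧ p1)): 0.01 > 0, so result = 0
((((p1 → p4) ∧ (p1 ∧ p3)) → ((¬(¬p3 ∧ ¬¬(p4 ∨ p2)) ∧ (((p3 ∧ p3) → ¬p4) ∧ p1)) ∧ p1)) ∧ p4) = min(0, 0.09) = 0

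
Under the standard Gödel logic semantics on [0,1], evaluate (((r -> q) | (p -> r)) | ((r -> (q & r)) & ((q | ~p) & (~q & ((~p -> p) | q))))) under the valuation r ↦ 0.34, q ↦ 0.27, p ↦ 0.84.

(r -> q): 0.34 > 0.27, so result = 0.27
(p -> r): 0.84 > 0.34, so result = 0.34
((r -> q) | (p -> r)) = max(0.27, 0.34) = 0.34
(q & r) = min(0.27, 0.34) = 0.27
(r -> (q & r)): 0.34 > 0.27, so result = 0.27
~p: Gödel ¬ of 0.84 = 0 (operand ≠ 0)
(q | ~p) = max(0.27, 0) = 0.27
~q: Gödel ¬ of 0.27 = 0 (operand ≠ 0)
~p: Gödel ¬ of 0.84 = 0 (operand ≠ 0)
(~p -> p): 0 ≤ 0.84, so result = 1
((~p -> p) | q) = max(1, 0.27) = 1
(~q & ((~p -> p) | q)) = min(0, 1) = 0
((q | ~p) & (~q & ((~p -> p) | q))) = min(0.27, 0) = 0
((r -> (q & r)) & ((q | ~p) & (~q & ((~p -> p) | q)))) = min(0.27, 0) = 0
(((r -> q) | (p -> r)) | ((r -> (q & r)) & ((q | ~p) & (~q & ((~p -> p) | q))))) = max(0.34, 0) = 0.34

0.34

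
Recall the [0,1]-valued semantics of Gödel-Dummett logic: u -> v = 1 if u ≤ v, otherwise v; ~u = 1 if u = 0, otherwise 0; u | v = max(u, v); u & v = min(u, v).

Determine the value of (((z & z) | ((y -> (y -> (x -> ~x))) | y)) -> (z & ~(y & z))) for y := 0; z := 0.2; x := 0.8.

0.20

(z & z) = min(0.2, 0.2) = 0.2
~x: Gödel ¬ of 0.8 = 0 (operand ≠ 0)
(x -> ~x): 0.8 > 0, so result = 0
(y -> (x -> ~x)): 0 ≤ 0, so result = 1
(y -> (y -> (x -> ~x))): 0 ≤ 1, so result = 1
((y -> (y -> (x -> ~x))) | y) = max(1, 0) = 1
((z & z) | ((y -> (y -> (x -> ~x))) | y)) = max(0.2, 1) = 1
(y & z) = min(0, 0.2) = 0
~(y & z): Gödel ¬ of 0 = 1 (operand is 0)
(z & ~(y & z)) = min(0.2, 1) = 0.2
(((z & z) | ((y -> (y -> (x -> ~x))) | y)) -> (z & ~(y & z))): 1 > 0.2, so result = 0.2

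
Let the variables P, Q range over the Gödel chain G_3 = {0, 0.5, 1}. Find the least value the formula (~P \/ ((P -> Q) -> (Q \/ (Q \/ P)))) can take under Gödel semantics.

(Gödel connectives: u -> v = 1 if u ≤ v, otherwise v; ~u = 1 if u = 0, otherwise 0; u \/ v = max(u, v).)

0.50

The minimum is attained at P = 0.5, Q = 0.5:
  ~P: Gödel ¬ of 0.5 = 0 (operand ≠ 0)
  (P -> Q): 0.5 ≤ 0.5, so result = 1
  (Q \/ P) = max(0.5, 0.5) = 0.5
  (Q \/ (Q \/ P)) = max(0.5, 0.5) = 0.5
  ((P -> Q) -> (Q \/ (Q \/ P))): 1 > 0.5, so result = 0.5
  (~P \/ ((P -> Q) -> (Q \/ (Q \/ P)))) = max(0, 0.5) = 0.5
Checking all 9 assignments confirms none give a value below 0.50.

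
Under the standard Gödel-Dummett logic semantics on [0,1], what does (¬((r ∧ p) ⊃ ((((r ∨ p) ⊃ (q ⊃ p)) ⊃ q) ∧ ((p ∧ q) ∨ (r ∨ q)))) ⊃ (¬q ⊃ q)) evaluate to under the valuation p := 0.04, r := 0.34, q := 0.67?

(r ∧ p) = min(0.34, 0.04) = 0.04
(r ∨ p) = max(0.34, 0.04) = 0.34
(q ⊃ p): 0.67 > 0.04, so result = 0.04
((r ∨ p) ⊃ (q ⊃ p)): 0.34 > 0.04, so result = 0.04
(((r ∨ p) ⊃ (q ⊃ p)) ⊃ q): 0.04 ≤ 0.67, so result = 1
(p ∧ q) = min(0.04, 0.67) = 0.04
(r ∨ q) = max(0.34, 0.67) = 0.67
((p ∧ q) ∨ (r ∨ q)) = max(0.04, 0.67) = 0.67
((((r ∨ p) ⊃ (q ⊃ p)) ⊃ q) ∧ ((p ∧ q) ∨ (r ∨ q))) = min(1, 0.67) = 0.67
((r ∧ p) ⊃ ((((r ∨ p) ⊃ (q ⊃ p)) ⊃ q) ∧ ((p ∧ q) ∨ (r ∨ q)))): 0.04 ≤ 0.67, so result = 1
¬((r ∧ p) ⊃ ((((r ∨ p) ⊃ (q ⊃ p)) ⊃ q) ∧ ((p ∧ q) ∨ (r ∨ q)))): Gödel ¬ of 1 = 0 (operand ≠ 0)
¬q: Gödel ¬ of 0.67 = 0 (operand ≠ 0)
(¬q ⊃ q): 0 ≤ 0.67, so result = 1
(¬((r ∧ p) ⊃ ((((r ∨ p) ⊃ (q ⊃ p)) ⊃ q) ∧ ((p ∧ q) ∨ (r ∨ q)))) ⊃ (¬q ⊃ q)): 0 ≤ 1, so result = 1

1.00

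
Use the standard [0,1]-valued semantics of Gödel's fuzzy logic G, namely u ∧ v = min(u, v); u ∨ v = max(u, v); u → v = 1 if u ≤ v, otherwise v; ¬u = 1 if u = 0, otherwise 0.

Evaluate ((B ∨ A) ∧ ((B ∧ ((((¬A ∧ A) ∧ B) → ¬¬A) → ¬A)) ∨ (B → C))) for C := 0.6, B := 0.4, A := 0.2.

0.40

(B ∨ A) = max(0.4, 0.2) = 0.4
¬A: Gödel ¬ of 0.2 = 0 (operand ≠ 0)
(¬A ∧ A) = min(0, 0.2) = 0
((¬A ∧ A) ∧ B) = min(0, 0.4) = 0
¬A: Gödel ¬ of 0.2 = 0 (operand ≠ 0)
¬¬A: Gödel ¬ of 0 = 1 (operand is 0)
(((¬A ∧ A) ∧ B) → ¬¬A): 0 ≤ 1, so result = 1
¬A: Gödel ¬ of 0.2 = 0 (operand ≠ 0)
((((¬A ∧ A) ∧ B) → ¬¬A) → ¬A): 1 > 0, so result = 0
(B ∧ ((((¬A ∧ A) ∧ B) → ¬¬A) → ¬A)) = min(0.4, 0) = 0
(B → C): 0.4 ≤ 0.6, so result = 1
((B ∧ ((((¬A ∧ A) ∧ B) → ¬¬A) → ¬A)) ∨ (B → C)) = max(0, 1) = 1
((B ∨ A) ∧ ((B ∧ ((((¬A ∧ A) ∧ B) → ¬¬A) → ¬A)) ∨ (B → C))) = min(0.4, 1) = 0.4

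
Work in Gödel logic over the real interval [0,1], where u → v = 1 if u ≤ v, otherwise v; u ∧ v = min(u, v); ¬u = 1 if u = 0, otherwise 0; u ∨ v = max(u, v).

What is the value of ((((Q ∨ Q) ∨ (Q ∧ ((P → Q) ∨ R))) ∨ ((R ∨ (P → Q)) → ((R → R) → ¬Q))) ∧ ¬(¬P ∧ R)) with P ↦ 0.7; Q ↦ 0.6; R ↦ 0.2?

(Q ∨ Q) = max(0.6, 0.6) = 0.6
(P → Q): 0.7 > 0.6, so result = 0.6
((P → Q) ∨ R) = max(0.6, 0.2) = 0.6
(Q ∧ ((P → Q) ∨ R)) = min(0.6, 0.6) = 0.6
((Q ∨ Q) ∨ (Q ∧ ((P → Q) ∨ R))) = max(0.6, 0.6) = 0.6
(P → Q): 0.7 > 0.6, so result = 0.6
(R ∨ (P → Q)) = max(0.2, 0.6) = 0.6
(R → R): 0.2 ≤ 0.2, so result = 1
¬Q: Gödel ¬ of 0.6 = 0 (operand ≠ 0)
((R → R) → ¬Q): 1 > 0, so result = 0
((R ∨ (P → Q)) → ((R → R) → ¬Q)): 0.6 > 0, so result = 0
(((Q ∨ Q) ∨ (Q ∧ ((P → Q) ∨ R))) ∨ ((R ∨ (P → Q)) → ((R → R) → ¬Q))) = max(0.6, 0) = 0.6
¬P: Gödel ¬ of 0.7 = 0 (operand ≠ 0)
(¬P ∧ R) = min(0, 0.2) = 0
¬(¬P ∧ R): Gödel ¬ of 0 = 1 (operand is 0)
((((Q ∨ Q) ∨ (Q ∧ ((P → Q) ∨ R))) ∨ ((R ∨ (P → Q)) → ((R → R) → ¬Q))) ∧ ¬(¬P ∧ R)) = min(0.6, 1) = 0.6

0.60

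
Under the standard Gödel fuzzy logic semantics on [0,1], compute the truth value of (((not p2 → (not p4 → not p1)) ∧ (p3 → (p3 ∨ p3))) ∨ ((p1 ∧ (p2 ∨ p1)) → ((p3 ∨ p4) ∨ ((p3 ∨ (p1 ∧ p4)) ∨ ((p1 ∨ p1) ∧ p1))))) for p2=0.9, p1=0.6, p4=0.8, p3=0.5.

not p2: Gödel ¬ of 0.9 = 0 (operand ≠ 0)
not p4: Gödel ¬ of 0.8 = 0 (operand ≠ 0)
not p1: Gödel ¬ of 0.6 = 0 (operand ≠ 0)
(not p4 → not p1): 0 ≤ 0, so result = 1
(not p2 → (not p4 → not p1)): 0 ≤ 1, so result = 1
(p3 ∨ p3) = max(0.5, 0.5) = 0.5
(p3 → (p3 ∨ p3)): 0.5 ≤ 0.5, so result = 1
((not p2 → (not p4 → not p1)) ∧ (p3 → (p3 ∨ p3))) = min(1, 1) = 1
(p2 ∨ p1) = max(0.9, 0.6) = 0.9
(p1 ∧ (p2 ∨ p1)) = min(0.6, 0.9) = 0.6
(p3 ∨ p4) = max(0.5, 0.8) = 0.8
(p1 ∧ p4) = min(0.6, 0.8) = 0.6
(p3 ∨ (p1 ∧ p4)) = max(0.5, 0.6) = 0.6
(p1 ∨ p1) = max(0.6, 0.6) = 0.6
((p1 ∨ p1) ∧ p1) = min(0.6, 0.6) = 0.6
((p3 ∨ (p1 ∧ p4)) ∨ ((p1 ∨ p1) ∧ p1)) = max(0.6, 0.6) = 0.6
((p3 ∨ p4) ∨ ((p3 ∨ (p1 ∧ p4)) ∨ ((p1 ∨ p1) ∧ p1))) = max(0.8, 0.6) = 0.8
((p1 ∧ (p2 ∨ p1)) → ((p3 ∨ p4) ∨ ((p3 ∨ (p1 ∧ p4)) ∨ ((p1 ∨ p1) ∧ p1)))): 0.6 ≤ 0.8, so result = 1
(((not p2 → (not p4 → not p1)) ∧ (p3 → (p3 ∨ p3))) ∨ ((p1 ∧ (p2 ∨ p1)) → ((p3 ∨ p4) ∨ ((p3 ∨ (p1 ∧ p4)) ∨ ((p1 ∨ p1) ∧ p1))))) = max(1, 1) = 1

1.00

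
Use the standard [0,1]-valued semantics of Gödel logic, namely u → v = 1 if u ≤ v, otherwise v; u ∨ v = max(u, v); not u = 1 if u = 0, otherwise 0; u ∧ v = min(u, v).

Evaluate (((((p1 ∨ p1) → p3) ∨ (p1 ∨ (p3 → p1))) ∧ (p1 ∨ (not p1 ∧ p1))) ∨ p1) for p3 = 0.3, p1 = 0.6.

(p1 ∨ p1) = max(0.6, 0.6) = 0.6
((p1 ∨ p1) → p3): 0.6 > 0.3, so result = 0.3
(p3 → p1): 0.3 ≤ 0.6, so result = 1
(p1 ∨ (p3 → p1)) = max(0.6, 1) = 1
(((p1 ∨ p1) → p3) ∨ (p1 ∨ (p3 → p1))) = max(0.3, 1) = 1
not p1: Gödel ¬ of 0.6 = 0 (operand ≠ 0)
(not p1 ∧ p1) = min(0, 0.6) = 0
(p1 ∨ (not p1 ∧ p1)) = max(0.6, 0) = 0.6
((((p1 ∨ p1) → p3) ∨ (p1 ∨ (p3 → p1))) ∧ (p1 ∨ (not p1 ∧ p1))) = min(1, 0.6) = 0.6
(((((p1 ∨ p1) → p3) ∨ (p1 ∨ (p3 → p1))) ∧ (p1 ∨ (not p1 ∧ p1))) ∨ p1) = max(0.6, 0.6) = 0.6

0.60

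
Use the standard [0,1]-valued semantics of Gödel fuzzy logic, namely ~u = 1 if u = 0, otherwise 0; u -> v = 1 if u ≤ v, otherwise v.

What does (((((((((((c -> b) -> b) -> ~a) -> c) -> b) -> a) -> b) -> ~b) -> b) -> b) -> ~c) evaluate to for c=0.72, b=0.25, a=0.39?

0.00

(c -> b): 0.72 > 0.25, so result = 0.25
((c -> b) -> b): 0.25 ≤ 0.25, so result = 1
~a: Gödel ¬ of 0.39 = 0 (operand ≠ 0)
(((c -> b) -> b) -> ~a): 1 > 0, so result = 0
((((c -> b) -> b) -> ~a) -> c): 0 ≤ 0.72, so result = 1
(((((c -> b) -> b) -> ~a) -> c) -> b): 1 > 0.25, so result = 0.25
((((((c -> b) -> b) -> ~a) -> c) -> b) -> a): 0.25 ≤ 0.39, so result = 1
(((((((c -> b) -> b) -> ~a) -> c) -> b) -> a) -> b): 1 > 0.25, so result = 0.25
~b: Gödel ¬ of 0.25 = 0 (operand ≠ 0)
((((((((c -> b) -> b) -> ~a) -> c) -> b) -> a) -> b) -> ~b): 0.25 > 0, so result = 0
(((((((((c -> b) -> b) -> ~a) -> c) -> b) -> a) -> b) -> ~b) -> b): 0 ≤ 0.25, so result = 1
((((((((((c -> b) -> b) -> ~a) -> c) -> b) -> a) -> b) -> ~b) -> b) -> b): 1 > 0.25, so result = 0.25
~c: Gödel ¬ of 0.72 = 0 (operand ≠ 0)
(((((((((((c -> b) -> b) -> ~a) -> c) -> b) -> a) -> b) -> ~b) -> b) -> b) -> ~c): 0.25 > 0, so result = 0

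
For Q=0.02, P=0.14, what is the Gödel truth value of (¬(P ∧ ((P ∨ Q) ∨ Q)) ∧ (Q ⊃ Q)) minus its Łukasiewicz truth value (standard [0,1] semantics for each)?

-0.86

Gödel evaluation:
  (P ∨ Q) = max(0.14, 0.02) = 0.14
  ((P ∨ Q) ∨ Q) = max(0.14, 0.02) = 0.14
  (P ∧ ((P ∨ Q) ∨ Q)) = min(0.14, 0.14) = 0.14
  ¬(P ∧ ((P ∨ Q) ∨ Q)): Gödel ¬ of 0.14 = 0 (operand ≠ 0)
  (Q ⊃ Q): 0.02 ≤ 0.02, so result = 1
  (¬(P ∧ ((P ∨ Q) ∨ Q)) ∧ (Q ⊃ Q)) = min(0, 1) = 0
  Gödel value = 0
Łukasiewicz evaluation:
  (P ∨ Q) = max(0.14, 0.02) = 0.14
  ((P ∨ Q) ∨ Q) = max(0.14, 0.02) = 0.14
  (P ∧ ((P ∨ Q) ∨ Q)) = min(0.14, 0.14) = 0.14
  ¬(P ∧ ((P ∨ Q) ∨ Q)): Łukasiewicz ¬ gives 1 − 0.14 = 0.86
  (Q ⊃ Q): min(1, 1 − 0.02 + 0.02) = 1
  (¬(P ∧ ((P ∨ Q) ∨ Q)) ∧ (Q ⊃ Q)) = min(0.86, 1) = 0.86
  Łukasiewicz value = 0.86
Difference: 0 − 0.86 = -0.86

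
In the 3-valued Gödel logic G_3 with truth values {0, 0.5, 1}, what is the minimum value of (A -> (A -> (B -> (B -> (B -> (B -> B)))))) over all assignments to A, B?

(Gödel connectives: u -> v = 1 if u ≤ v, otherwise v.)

Every assignment gives 1. For instance at A = 0, B = 0:
  (B -> B): 0 ≤ 0, so result = 1
  (B -> (B -> B)): 0 ≤ 1, so result = 1
  (B -> (B -> (B -> B))): 0 ≤ 1, so result = 1
  (B -> (B -> (B -> (B -> B)))): 0 ≤ 1, so result = 1
  (A -> (B -> (B -> (B -> (B -> B))))): 0 ≤ 1, so result = 1
  (A -> (A -> (B -> (B -> (B -> (B -> B)))))): 0 ≤ 1, so result = 1
All 9 assignments give value 1 — the formula is a G_3-tautology.

1.00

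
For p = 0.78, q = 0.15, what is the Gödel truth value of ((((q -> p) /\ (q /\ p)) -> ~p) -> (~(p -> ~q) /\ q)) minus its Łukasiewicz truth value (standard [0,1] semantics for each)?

1.00

Gödel evaluation:
  (q -> p): 0.15 ≤ 0.78, so result = 1
  (q /\ p) = min(0.15, 0.78) = 0.15
  ((q -> p) /\ (q /\ p)) = min(1, 0.15) = 0.15
  ~p: Gödel ¬ of 0.78 = 0 (operand ≠ 0)
  (((q -> p) /\ (q /\ p)) -> ~p): 0.15 > 0, so result = 0
  ~q: Gödel ¬ of 0.15 = 0 (operand ≠ 0)
  (p -> ~q): 0.78 > 0, so result = 0
  ~(p -> ~q): Gödel ¬ of 0 = 1 (operand is 0)
  (~(p -> ~q) /\ q) = min(1, 0.15) = 0.15
  ((((q -> p) /\ (q /\ p)) -> ~p) -> (~(p -> ~q) /\ q)): 0 ≤ 0.15, so result = 1
  Gödel value = 1
Łukasiewicz evaluation:
  (q -> p): min(1, 1 − 0.15 + 0.78) = 1
  (q /\ p) = min(0.15, 0.78) = 0.15
  ((q -> p) /\ (q /\ p)) = min(1, 0.15) = 0.15
  ~p: Łukasiewicz ¬ gives 1 − 0.78 = 0.22
  (((q -> p) /\ (q /\ p)) -> ~p): min(1, 1 − 0.15 + 0.22) = 1
  ~q: Łukasiewicz ¬ gives 1 − 0.15 = 0.85
  (p -> ~q): min(1, 1 − 0.78 + 0.85) = 1
  ~(p -> ~q): Łukasiewicz ¬ gives 1 − 1 = 0
  (~(p -> ~q) /\ q) = min(0, 0.15) = 0
  ((((q -> p) /\ (q /\ p)) -> ~p) -> (~(p -> ~q) /\ q)): min(1, 1 − 1 + 0) = 0
  Łukasiewicz value = 0
Difference: 1 − 0 = 1.00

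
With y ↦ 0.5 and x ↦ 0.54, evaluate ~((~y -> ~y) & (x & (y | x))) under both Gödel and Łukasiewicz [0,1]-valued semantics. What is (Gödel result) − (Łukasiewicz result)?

-0.46

Gödel evaluation:
  ~y: Gödel ¬ of 0.5 = 0 (operand ≠ 0)
  ~y: Gödel ¬ of 0.5 = 0 (operand ≠ 0)
  (~y -> ~y): 0 ≤ 0, so result = 1
  (y | x) = max(0.5, 0.54) = 0.54
  (x & (y | x)) = min(0.54, 0.54) = 0.54
  ((~y -> ~y) & (x & (y | x))) = min(1, 0.54) = 0.54
  ~((~y -> ~y) & (x & (y | x))): Gödel ¬ of 0.54 = 0 (operand ≠ 0)
  Gödel value = 0
Łukasiewicz evaluation:
  ~y: Łukasiewicz ¬ gives 1 − 0.5 = 0.5
  ~y: Łukasiewicz ¬ gives 1 − 0.5 = 0.5
  (~y -> ~y): min(1, 1 − 0.5 + 0.5) = 1
  (y | x) = max(0.5, 0.54) = 0.54
  (x & (y | x)) = min(0.54, 0.54) = 0.54
  ((~y -> ~y) & (x & (y | x))) = min(1, 0.54) = 0.54
  ~((~y -> ~y) & (x & (y | x))): Łukasiewicz ¬ gives 1 − 0.54 = 0.46
  Łukasiewicz value = 0.46
Difference: 0 − 0.46 = -0.46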